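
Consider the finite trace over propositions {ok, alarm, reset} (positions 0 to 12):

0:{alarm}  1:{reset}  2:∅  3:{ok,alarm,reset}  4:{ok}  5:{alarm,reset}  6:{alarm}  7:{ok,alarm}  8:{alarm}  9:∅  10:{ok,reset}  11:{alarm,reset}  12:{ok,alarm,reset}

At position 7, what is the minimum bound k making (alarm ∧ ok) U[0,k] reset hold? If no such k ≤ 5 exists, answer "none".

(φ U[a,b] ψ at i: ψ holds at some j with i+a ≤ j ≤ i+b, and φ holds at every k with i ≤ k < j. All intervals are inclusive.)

none

Need earliest j ≥ 7 with reset, and (alarm ∧ ok) at every k in [7,j-1].
  j=7: rhs fails.
  j=8: rhs fails.
  j=9: rhs fails.
  j=10: rhs holds but lhs fails at k=8.
  j=11: rhs holds but lhs fails at k=8.
  j=12: rhs holds but lhs fails at k=8.
No witness within the range → none.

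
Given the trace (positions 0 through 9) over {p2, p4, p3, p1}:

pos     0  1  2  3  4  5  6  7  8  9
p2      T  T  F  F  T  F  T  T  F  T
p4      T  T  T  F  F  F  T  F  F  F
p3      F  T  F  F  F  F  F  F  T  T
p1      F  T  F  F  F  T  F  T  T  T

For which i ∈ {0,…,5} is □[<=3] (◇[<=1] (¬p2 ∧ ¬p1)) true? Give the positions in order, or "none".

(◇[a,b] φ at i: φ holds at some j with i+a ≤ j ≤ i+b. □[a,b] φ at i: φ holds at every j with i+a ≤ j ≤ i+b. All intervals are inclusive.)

Evaluate at each i in [0,5]:
  i=0: ✗ (fails at j=0)
  i=1: ✗ (fails at j=4)
  i=2: ✗ (fails at j=4)
  i=3: ✗ (fails at j=4)
  i=4: ✗ (fails at j=4)
  i=5: ✗ (fails at j=5)

none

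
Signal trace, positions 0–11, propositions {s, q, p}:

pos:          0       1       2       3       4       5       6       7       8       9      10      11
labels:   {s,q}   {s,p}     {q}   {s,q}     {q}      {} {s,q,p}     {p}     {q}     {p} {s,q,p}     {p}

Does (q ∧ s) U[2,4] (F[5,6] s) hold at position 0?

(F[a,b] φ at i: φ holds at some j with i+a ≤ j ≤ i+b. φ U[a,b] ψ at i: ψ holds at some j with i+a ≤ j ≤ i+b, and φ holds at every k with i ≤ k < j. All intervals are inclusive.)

False

Need some j in [2,4] with F[5,6] s, and (q ∧ s) at every k in [0,j-1].
  j=2: F[5,6] s — fails (none in [7,8]).
  j=3: F[5,6] s — fails (none in [8,9]).
  j=4: F[5,6] s holds, but (q ∧ s) fails at k=1 → not this j.
No j in the window works → until fails.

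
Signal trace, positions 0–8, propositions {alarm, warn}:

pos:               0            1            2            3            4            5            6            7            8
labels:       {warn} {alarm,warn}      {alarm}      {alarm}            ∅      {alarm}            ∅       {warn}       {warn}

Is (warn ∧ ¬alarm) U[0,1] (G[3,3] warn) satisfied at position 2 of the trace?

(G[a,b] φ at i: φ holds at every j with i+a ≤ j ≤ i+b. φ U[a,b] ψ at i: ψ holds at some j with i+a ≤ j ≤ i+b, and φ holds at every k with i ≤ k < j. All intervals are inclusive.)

No

Need some j in [2,3] with G[3,3] warn, and (warn ∧ ¬alarm) at every k in [2,j-1].
  j=2: G[3,3] warn — fails at 5.
  j=3: G[3,3] warn — fails at 6.
No j in the window works → until fails.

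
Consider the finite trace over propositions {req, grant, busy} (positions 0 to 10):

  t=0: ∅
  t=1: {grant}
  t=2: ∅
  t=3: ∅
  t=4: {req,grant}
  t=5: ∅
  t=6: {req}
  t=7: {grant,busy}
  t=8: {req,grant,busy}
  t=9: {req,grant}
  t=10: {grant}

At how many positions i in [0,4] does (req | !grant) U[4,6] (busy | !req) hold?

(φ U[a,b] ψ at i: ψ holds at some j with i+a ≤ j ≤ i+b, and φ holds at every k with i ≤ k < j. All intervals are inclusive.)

Evaluate at each i in [0,4]:
  i=0: ✗ (lhs fails at k=1 before rhs at j=5)
  i=1: ✗ (lhs fails at k=1 before rhs at j=5)
  i=2: ✓ (rhs at j=7; lhs holds on [2,6])
  i=3: ✓ (rhs at j=7; lhs holds on [3,6])
  i=4: ✗ (lhs fails at k=7 before rhs at j=8)
Positions where it holds: {2, 3} → 2.

2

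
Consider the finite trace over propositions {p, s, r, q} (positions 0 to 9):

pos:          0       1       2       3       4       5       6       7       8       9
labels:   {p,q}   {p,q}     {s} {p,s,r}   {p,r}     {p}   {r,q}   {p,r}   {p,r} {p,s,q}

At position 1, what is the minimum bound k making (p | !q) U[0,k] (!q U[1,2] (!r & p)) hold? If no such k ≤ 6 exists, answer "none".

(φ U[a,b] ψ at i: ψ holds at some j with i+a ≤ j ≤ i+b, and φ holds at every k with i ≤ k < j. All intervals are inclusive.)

2

Need earliest j ≥ 1 with (!q U[1,2] (!r & p)), and (p | !q) at every k in [1,j-1].
  j=1: rhs fails.
  j=2: rhs fails.
  j=3: rhs holds; lhs holds on [1,2]. k = 2.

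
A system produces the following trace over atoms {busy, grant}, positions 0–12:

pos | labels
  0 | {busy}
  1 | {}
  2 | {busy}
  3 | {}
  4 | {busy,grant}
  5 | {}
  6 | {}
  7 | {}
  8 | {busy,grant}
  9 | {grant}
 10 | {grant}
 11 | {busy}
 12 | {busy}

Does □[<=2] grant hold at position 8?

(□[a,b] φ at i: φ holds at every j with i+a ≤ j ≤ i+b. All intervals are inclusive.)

Holds

Check grant at every j in [8,10]:
  j=8: true
  j=9: true
  j=10: true
All positions satisfy it → formula holds.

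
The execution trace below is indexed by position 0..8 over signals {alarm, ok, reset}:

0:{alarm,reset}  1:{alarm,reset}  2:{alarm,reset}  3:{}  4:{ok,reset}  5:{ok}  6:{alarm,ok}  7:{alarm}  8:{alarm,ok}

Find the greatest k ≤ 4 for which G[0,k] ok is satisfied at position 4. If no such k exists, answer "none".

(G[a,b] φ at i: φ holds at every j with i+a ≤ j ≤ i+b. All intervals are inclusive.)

2

ok must hold from j=4 onward; find where it first fails.
  j=4: holds
  j=5: holds
  j=6: holds
  j=7: fails
Holds on [4,6], so largest k = 2.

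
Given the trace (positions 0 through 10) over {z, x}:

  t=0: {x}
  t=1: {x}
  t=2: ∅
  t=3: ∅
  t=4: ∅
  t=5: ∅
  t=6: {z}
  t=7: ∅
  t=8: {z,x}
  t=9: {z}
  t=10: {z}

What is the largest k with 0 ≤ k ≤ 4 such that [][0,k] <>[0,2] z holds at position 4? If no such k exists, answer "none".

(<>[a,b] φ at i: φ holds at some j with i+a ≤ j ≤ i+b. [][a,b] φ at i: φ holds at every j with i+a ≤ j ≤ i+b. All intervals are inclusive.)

<>[0,2] z must hold from j=4 onward; find where it first fails.
  j=4: holds
  j=5: holds
  j=6: holds
  j=7: holds
  j=8: holds
Holds through j=8; largest k = 4.

4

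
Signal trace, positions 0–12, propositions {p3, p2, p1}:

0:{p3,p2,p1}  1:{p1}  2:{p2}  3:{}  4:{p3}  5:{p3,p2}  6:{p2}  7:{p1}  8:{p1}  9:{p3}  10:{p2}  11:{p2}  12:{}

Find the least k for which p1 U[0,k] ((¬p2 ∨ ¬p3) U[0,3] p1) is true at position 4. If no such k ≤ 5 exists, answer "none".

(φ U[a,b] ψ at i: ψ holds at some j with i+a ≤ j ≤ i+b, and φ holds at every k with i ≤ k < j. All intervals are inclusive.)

none

Need earliest j ≥ 4 with ((¬p2 ∨ ¬p3) U[0,3] p1), and p1 at every k in [4,j-1].
  j=4: rhs fails.
  j=5: rhs fails.
  j=6: rhs holds but lhs fails at k=4.
  j=7: rhs holds but lhs fails at k=4.
  j=8: rhs holds but lhs fails at k=4.
  j=9: rhs fails.
No witness within the range → none.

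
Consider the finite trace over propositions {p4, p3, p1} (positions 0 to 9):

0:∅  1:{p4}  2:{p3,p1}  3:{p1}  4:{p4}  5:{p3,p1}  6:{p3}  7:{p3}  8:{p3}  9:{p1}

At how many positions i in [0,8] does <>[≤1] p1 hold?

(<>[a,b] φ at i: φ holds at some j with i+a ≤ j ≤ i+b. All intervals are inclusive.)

6

Evaluate at each i in [0,8]:
  i=0: ✗ (none in [0,1])
  i=1: ✓ (witness j=2)
  i=2: ✓ (witness j=2)
  i=3: ✓ (witness j=3)
  i=4: ✓ (witness j=5)
  i=5: ✓ (witness j=5)
  i=6: ✗ (none in [6,7])
  i=7: ✗ (none in [7,8])
  i=8: ✓ (witness j=9)
Positions where it holds: {1, 2, 3, 4, 5, 8} → 6.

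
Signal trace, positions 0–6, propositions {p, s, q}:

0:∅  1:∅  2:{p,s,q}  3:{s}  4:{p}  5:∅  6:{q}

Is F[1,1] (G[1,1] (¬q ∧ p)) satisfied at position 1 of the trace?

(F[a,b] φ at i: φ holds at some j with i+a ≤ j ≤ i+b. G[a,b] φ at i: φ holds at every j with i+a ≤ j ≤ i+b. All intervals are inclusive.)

Does not hold

Check G[1,1] (¬q ∧ p) at each j in [2,2]:
  j=2: fails at 3
No position in the window satisfies it → formula fails.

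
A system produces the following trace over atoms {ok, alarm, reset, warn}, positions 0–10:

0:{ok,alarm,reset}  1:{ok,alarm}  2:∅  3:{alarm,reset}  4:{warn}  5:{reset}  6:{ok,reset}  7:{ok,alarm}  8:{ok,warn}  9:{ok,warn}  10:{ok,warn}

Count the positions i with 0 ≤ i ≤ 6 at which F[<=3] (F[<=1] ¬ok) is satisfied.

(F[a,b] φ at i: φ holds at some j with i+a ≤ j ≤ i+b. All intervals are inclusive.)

6

Evaluate at each i in [0,6]:
  i=0: ✓ (witness j=1)
  i=1: ✓ (witness j=1)
  i=2: ✓ (witness j=2)
  i=3: ✓ (witness j=3)
  i=4: ✓ (witness j=4)
  i=5: ✓ (witness j=5)
  i=6: ✗ (none in [6,9])
Positions where it holds: {0, 1, 2, 3, 4, 5} → 6.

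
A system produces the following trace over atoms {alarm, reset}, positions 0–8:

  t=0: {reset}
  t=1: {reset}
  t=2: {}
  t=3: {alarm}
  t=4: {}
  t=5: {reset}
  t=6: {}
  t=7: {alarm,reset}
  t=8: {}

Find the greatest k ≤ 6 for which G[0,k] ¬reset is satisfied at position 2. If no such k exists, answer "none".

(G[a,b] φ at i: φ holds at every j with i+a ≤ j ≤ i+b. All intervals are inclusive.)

¬reset must hold from j=2 onward; find where it first fails.
  j=2: holds
  j=3: holds
  j=4: holds
  j=5: fails
Holds on [2,4], so largest k = 2.

2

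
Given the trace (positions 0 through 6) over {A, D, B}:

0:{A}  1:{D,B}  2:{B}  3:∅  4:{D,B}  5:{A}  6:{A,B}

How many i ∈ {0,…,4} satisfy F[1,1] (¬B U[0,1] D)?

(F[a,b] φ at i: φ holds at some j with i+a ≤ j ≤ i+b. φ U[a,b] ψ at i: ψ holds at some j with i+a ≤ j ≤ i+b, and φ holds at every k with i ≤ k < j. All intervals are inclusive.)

3

Evaluate at each i in [0,4]:
  i=0: ✓ (witness j=1)
  i=1: ✗ (none in [2,2])
  i=2: ✓ (witness j=3)
  i=3: ✓ (witness j=4)
  i=4: ✗ (none in [5,5])
Positions where it holds: {0, 2, 3} → 3.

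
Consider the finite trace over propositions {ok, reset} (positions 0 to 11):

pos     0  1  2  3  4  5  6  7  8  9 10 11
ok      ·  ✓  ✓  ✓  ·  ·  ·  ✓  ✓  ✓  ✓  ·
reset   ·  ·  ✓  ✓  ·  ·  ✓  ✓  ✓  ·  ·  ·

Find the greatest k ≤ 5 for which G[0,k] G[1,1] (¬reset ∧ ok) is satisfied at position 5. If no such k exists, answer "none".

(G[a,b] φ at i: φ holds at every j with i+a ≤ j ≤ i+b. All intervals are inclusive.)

none

G[1,1] (¬reset ∧ ok) must hold from j=5 onward; find where it first fails.
  j=5: fails → no k works.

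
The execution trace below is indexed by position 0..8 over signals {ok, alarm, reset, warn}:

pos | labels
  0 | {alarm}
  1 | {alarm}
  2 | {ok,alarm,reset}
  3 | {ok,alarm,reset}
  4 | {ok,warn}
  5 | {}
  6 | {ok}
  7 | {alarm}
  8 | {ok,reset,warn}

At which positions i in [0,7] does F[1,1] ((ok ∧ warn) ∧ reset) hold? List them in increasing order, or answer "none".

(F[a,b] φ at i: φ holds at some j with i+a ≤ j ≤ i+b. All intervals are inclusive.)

7

Evaluate at each i in [0,7]:
  i=0: ✗ (none in [1,1])
  i=1: ✗ (none in [2,2])
  i=2: ✗ (none in [3,3])
  i=3: ✗ (none in [4,4])
  i=4: ✗ (none in [5,5])
  i=5: ✗ (none in [6,6])
  i=6: ✗ (none in [7,7])
  i=7: ✓ (witness j=8)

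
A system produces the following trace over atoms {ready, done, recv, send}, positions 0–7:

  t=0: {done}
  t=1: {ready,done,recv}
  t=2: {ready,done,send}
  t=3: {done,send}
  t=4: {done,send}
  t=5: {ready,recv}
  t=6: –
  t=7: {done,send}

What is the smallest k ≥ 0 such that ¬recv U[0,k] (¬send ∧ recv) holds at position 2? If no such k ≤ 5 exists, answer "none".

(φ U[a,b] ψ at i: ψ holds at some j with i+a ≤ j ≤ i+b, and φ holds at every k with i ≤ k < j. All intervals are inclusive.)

3

Need earliest j ≥ 2 with (¬send ∧ recv), and ¬recv at every k in [2,j-1].
  j=2: rhs fails.
  j=3: rhs fails.
  j=4: rhs fails.
  j=5: rhs holds; lhs holds on [2,4]. k = 3.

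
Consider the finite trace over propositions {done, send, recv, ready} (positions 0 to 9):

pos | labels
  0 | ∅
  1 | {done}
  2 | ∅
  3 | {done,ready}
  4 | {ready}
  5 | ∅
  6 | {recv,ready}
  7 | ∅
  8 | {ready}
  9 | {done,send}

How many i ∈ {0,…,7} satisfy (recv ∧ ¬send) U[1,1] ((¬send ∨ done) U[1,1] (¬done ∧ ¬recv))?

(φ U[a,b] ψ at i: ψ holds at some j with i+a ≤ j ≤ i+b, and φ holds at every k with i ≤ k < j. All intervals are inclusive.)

1

Evaluate at each i in [0,7]:
  i=0: ✗ (lhs fails at k=0 before rhs at j=1)
  i=1: ✗ (no rhs in [2,2])
  i=2: ✗ (lhs fails at k=2 before rhs at j=3)
  i=3: ✗ (lhs fails at k=3 before rhs at j=4)
  i=4: ✗ (no rhs in [5,5])
  i=5: ✗ (lhs fails at k=5 before rhs at j=6)
  i=6: ✓ (rhs at j=7; lhs holds on [6,6])
  i=7: ✗ (no rhs in [8,8])
Positions where it holds: {6} → 1.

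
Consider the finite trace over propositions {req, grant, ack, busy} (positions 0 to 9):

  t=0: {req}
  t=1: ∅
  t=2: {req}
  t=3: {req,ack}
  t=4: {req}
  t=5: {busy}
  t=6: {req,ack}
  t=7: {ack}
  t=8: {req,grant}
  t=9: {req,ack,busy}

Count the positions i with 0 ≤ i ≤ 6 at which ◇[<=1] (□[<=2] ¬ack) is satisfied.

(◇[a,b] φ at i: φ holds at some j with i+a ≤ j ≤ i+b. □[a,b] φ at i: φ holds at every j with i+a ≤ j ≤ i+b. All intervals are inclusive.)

1

Evaluate at each i in [0,6]:
  i=0: ✓ (witness j=0)
  i=1: ✗ (none in [1,2])
  i=2: ✗ (none in [2,3])
  i=3: ✗ (none in [3,4])
  i=4: ✗ (none in [4,5])
  i=5: ✗ (none in [5,6])
  i=6: ✗ (none in [6,7])
Positions where it holds: {0} → 1.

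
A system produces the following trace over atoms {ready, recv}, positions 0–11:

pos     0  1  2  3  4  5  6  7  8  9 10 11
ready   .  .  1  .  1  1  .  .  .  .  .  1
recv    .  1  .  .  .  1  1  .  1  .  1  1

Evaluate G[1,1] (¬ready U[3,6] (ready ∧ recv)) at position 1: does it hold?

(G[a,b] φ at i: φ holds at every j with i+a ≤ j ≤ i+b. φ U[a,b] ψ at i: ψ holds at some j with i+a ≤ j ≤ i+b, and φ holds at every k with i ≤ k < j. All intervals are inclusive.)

Check (¬ready U[3,6] (ready ∧ recv)) at every j in [2,2]:
  j=2: fails
Fails at j=2 → formula fails.

Does not hold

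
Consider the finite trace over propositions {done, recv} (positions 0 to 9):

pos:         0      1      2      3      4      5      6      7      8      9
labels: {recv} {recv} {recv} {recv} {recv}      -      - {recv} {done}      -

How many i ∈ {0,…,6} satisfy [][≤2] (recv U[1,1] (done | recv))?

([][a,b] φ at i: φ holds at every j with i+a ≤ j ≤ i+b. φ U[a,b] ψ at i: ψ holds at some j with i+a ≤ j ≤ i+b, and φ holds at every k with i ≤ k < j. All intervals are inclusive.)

Evaluate at each i in [0,6]:
  i=0: ✓ (all of [0,2])
  i=1: ✓ (all of [1,3])
  i=2: ✗ (fails at j=4)
  i=3: ✗ (fails at j=4)
  i=4: ✗ (fails at j=4)
  i=5: ✗ (fails at j=5)
  i=6: ✗ (fails at j=6)
Positions where it holds: {0, 1} → 2.

2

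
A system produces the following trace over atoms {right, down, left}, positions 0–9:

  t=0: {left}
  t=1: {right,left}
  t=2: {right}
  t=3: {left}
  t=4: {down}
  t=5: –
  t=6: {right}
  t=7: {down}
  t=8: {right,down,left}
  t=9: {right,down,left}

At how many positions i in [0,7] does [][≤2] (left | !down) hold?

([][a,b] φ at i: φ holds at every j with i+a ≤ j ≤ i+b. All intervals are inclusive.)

Evaluate at each i in [0,7]:
  i=0: ✓ (all of [0,2])
  i=1: ✓ (all of [1,3])
  i=2: ✗ (fails at j=4)
  i=3: ✗ (fails at j=4)
  i=4: ✗ (fails at j=4)
  i=5: ✗ (fails at j=7)
  i=6: ✗ (fails at j=7)
  i=7: ✗ (fails at j=7)
Positions where it holds: {0, 1} → 2.

2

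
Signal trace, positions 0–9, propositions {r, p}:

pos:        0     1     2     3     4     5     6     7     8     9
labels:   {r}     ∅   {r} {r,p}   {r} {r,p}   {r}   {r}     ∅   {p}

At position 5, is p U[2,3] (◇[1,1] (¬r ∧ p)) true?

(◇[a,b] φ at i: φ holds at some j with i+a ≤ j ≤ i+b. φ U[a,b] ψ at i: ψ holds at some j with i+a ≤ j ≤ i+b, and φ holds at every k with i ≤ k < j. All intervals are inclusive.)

False

Need some j in [7,8] with ◇[1,1] (¬r ∧ p), and p at every k in [5,j-1].
  j=7: ◇[1,1] (¬r ∧ p) — fails (none in [8,8]).
  j=8: ◇[1,1] (¬r ∧ p) holds, but p fails at k=6 → not this j.
No j in the window works → until fails.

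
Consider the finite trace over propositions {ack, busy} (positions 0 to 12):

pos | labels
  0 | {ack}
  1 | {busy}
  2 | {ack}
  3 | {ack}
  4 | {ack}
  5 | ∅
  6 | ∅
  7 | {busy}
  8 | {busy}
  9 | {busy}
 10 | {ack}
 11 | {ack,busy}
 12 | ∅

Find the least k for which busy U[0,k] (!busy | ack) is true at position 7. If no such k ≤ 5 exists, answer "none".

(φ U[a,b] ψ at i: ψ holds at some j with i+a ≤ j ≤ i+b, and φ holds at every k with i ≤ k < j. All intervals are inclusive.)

3

Need earliest j ≥ 7 with (!busy | ack), and busy at every k in [7,j-1].
  j=7: rhs fails.
  j=8: rhs fails.
  j=9: rhs fails.
  j=10: rhs holds; lhs holds on [7,9]. k = 3.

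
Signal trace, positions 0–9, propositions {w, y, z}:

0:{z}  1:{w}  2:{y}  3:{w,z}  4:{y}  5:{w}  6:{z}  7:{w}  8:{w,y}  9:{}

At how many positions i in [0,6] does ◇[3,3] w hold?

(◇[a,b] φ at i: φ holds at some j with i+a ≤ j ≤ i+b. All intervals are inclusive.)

Evaluate at each i in [0,6]:
  i=0: ✓ (witness j=3)
  i=1: ✗ (none in [4,4])
  i=2: ✓ (witness j=5)
  i=3: ✗ (none in [6,6])
  i=4: ✓ (witness j=7)
  i=5: ✓ (witness j=8)
  i=6: ✗ (none in [9,9])
Positions where it holds: {0, 2, 4, 5} → 4.

4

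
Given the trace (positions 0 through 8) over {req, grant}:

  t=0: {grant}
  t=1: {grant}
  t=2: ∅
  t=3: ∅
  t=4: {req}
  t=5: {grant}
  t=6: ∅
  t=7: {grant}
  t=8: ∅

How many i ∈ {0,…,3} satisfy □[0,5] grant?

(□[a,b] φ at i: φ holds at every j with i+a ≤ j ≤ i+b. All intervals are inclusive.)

Evaluate at each i in [0,3]:
  i=0: ✗ (fails at j=2)
  i=1: ✗ (fails at j=2)
  i=2: ✗ (fails at j=2)
  i=3: ✗ (fails at j=3)
Positions where it holds: {} → 0.

0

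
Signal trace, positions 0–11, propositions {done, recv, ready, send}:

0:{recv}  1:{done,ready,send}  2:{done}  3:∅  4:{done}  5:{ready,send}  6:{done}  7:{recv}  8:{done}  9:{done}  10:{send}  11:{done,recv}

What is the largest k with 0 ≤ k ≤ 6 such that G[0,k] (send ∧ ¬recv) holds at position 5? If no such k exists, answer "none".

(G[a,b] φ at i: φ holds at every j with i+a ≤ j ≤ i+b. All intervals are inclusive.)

(send ∧ ¬recv) must hold from j=5 onward; find where it first fails.
  j=5: holds
  j=6: fails
Holds on [5,5], so largest k = 0.

0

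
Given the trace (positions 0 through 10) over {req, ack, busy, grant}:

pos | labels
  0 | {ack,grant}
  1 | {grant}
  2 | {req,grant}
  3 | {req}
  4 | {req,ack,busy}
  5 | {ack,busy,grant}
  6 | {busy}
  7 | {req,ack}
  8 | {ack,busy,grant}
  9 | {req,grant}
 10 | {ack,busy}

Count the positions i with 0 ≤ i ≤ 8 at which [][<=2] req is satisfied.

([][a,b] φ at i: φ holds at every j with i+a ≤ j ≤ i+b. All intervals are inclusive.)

1

Evaluate at each i in [0,8]:
  i=0: ✗ (fails at j=0)
  i=1: ✗ (fails at j=1)
  i=2: ✓ (all of [2,4])
  i=3: ✗ (fails at j=5)
  i=4: ✗ (fails at j=5)
  i=5: ✗ (fails at j=5)
  i=6: ✗ (fails at j=6)
  i=7: ✗ (fails at j=8)
  i=8: ✗ (fails at j=8)
Positions where it holds: {2} → 1.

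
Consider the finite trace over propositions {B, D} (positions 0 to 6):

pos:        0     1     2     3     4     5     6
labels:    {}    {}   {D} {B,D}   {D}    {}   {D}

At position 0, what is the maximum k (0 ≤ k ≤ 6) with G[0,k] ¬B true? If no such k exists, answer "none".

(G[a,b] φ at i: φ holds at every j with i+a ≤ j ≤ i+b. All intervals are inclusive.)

¬B must hold from j=0 onward; find where it first fails.
  j=0: holds
  j=1: holds
  j=2: holds
  j=3: fails
Holds on [0,2], so largest k = 2.

2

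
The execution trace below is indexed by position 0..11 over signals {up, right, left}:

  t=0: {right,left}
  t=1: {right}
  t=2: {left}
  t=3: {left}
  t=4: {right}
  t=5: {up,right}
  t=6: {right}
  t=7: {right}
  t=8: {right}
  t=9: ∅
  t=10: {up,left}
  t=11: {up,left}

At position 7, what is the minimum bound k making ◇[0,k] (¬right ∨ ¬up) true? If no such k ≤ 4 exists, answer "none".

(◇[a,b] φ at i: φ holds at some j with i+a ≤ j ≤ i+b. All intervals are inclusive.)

0

Scan j = 7,8,… for (¬right ∨ ¬up):
  j=7: holds
First hit at j=7, so smallest k = 7-7 = 0.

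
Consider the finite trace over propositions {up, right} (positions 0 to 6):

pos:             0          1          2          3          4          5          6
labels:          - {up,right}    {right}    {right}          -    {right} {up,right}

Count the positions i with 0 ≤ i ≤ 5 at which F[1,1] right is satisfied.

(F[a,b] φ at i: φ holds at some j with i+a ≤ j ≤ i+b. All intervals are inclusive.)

5

Evaluate at each i in [0,5]:
  i=0: ✓ (witness j=1)
  i=1: ✓ (witness j=2)
  i=2: ✓ (witness j=3)
  i=3: ✗ (none in [4,4])
  i=4: ✓ (witness j=5)
  i=5: ✓ (witness j=6)
Positions where it holds: {0, 1, 2, 4, 5} → 5.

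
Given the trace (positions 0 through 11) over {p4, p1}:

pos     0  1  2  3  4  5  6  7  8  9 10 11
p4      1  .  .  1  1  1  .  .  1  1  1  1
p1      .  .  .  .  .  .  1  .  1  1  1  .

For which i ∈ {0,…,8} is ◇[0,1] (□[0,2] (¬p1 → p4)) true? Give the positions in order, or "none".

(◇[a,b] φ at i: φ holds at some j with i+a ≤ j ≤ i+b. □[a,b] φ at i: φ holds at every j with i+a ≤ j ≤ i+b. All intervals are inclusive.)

Evaluate at each i in [0,8]:
  i=0: ✗ (none in [0,1])
  i=1: ✗ (none in [1,2])
  i=2: ✓ (witness j=3)
  i=3: ✓ (witness j=3)
  i=4: ✓ (witness j=4)
  i=5: ✗ (none in [5,6])
  i=6: ✗ (none in [6,7])
  i=7: ✓ (witness j=8)
  i=8: ✓ (witness j=8)

2, 3, 4, 7, 8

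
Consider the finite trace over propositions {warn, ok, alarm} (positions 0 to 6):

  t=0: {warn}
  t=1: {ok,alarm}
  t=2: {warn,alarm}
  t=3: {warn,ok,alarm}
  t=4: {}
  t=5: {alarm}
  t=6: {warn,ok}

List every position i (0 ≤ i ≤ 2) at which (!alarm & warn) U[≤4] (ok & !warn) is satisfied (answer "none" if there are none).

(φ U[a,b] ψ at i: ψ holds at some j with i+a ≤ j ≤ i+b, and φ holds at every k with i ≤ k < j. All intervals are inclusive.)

Evaluate at each i in [0,2]:
  i=0: ✓ (rhs at j=1; lhs holds on [0,0])
  i=1: ✓ (rhs at j=1)
  i=2: ✗ (no rhs in [2,6])

0, 1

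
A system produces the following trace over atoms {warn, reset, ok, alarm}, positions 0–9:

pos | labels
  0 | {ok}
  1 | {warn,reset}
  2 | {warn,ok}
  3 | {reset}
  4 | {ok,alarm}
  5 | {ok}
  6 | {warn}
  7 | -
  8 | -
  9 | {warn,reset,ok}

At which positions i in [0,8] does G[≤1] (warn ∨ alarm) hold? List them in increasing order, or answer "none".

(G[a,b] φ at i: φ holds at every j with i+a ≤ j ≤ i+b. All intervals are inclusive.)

1

Evaluate at each i in [0,8]:
  i=0: ✗ (fails at j=0)
  i=1: ✓ (all of [1,2])
  i=2: ✗ (fails at j=3)
  i=3: ✗ (fails at j=3)
  i=4: ✗ (fails at j=5)
  i=5: ✗ (fails at j=5)
  i=6: ✗ (fails at j=7)
  i=7: ✗ (fails at j=7)
  i=8: ✗ (fails at j=8)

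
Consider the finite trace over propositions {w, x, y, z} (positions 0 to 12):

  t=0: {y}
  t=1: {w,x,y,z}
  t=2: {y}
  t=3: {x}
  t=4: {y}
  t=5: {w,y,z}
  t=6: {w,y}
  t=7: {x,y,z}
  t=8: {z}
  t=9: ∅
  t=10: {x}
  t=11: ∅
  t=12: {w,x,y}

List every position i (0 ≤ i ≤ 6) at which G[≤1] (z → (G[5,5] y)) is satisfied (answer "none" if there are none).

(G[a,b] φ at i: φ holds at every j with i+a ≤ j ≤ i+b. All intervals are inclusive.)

Evaluate at each i in [0,6]:
  i=0: ✓ (all of [0,1])
  i=1: ✓ (all of [1,2])
  i=2: ✓ (all of [2,3])
  i=3: ✓ (all of [3,4])
  i=4: ✗ (fails at j=5)
  i=5: ✗ (fails at j=5)
  i=6: ✓ (all of [6,7])

0, 1, 2, 3, 6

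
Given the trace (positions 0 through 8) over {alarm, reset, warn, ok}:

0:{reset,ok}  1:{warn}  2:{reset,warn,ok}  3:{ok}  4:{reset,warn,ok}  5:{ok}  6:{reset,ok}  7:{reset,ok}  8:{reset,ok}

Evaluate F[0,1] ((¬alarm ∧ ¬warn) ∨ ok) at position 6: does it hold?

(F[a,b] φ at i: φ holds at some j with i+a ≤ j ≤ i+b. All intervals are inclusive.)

Check ((¬alarm ∧ ¬warn) ∨ ok) at each j in [6,7]:
  j=6: true
  j=7: true
Found at j=6 → formula holds.

True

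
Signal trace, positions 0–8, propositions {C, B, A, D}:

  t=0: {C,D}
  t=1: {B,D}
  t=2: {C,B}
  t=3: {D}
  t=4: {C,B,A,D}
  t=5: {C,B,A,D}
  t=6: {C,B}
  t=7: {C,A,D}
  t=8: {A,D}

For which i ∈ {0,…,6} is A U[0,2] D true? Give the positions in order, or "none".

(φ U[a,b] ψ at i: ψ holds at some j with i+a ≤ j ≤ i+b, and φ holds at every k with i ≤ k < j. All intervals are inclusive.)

Evaluate at each i in [0,6]:
  i=0: ✓ (rhs at j=0)
  i=1: ✓ (rhs at j=1)
  i=2: ✗ (lhs fails at k=2 before rhs at j=3)
  i=3: ✓ (rhs at j=3)
  i=4: ✓ (rhs at j=4)
  i=5: ✓ (rhs at j=5)
  i=6: ✗ (lhs fails at k=6 before rhs at j=7)

0, 1, 3, 4, 5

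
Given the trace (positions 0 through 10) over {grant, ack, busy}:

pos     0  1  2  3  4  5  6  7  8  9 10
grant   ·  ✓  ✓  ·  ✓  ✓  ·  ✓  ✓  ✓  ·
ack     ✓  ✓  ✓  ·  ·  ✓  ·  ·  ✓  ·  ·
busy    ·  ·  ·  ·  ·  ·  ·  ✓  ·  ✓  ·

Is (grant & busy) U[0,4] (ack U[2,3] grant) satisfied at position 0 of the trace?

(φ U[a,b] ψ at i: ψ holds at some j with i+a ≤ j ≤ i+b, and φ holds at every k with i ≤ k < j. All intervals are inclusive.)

Need some j in [0,4] with (ack U[2,3] grant), and (grant & busy) at every k in [0,j-1].
  j=0: (ack U[2,3] grant) holds; no prefix to check → satisfied.

Yes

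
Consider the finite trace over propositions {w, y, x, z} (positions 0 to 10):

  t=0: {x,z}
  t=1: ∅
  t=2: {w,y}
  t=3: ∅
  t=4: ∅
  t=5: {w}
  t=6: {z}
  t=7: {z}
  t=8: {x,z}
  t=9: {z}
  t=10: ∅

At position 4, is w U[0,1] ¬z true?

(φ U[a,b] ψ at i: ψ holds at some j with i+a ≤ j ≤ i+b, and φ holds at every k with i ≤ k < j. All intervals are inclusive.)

Need some j in [4,5] with ¬z, and w at every k in [4,j-1].
  j=4: ¬z holds; no prefix to check → satisfied.

Yes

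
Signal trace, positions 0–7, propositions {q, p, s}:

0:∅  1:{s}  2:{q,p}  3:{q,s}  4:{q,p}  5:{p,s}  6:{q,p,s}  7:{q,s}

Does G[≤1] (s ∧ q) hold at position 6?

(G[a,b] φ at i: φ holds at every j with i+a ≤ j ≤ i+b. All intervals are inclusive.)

Holds

Check (s ∧ q) at every j in [6,7]:
  j=6: true
  j=7: true
All positions satisfy it → formula holds.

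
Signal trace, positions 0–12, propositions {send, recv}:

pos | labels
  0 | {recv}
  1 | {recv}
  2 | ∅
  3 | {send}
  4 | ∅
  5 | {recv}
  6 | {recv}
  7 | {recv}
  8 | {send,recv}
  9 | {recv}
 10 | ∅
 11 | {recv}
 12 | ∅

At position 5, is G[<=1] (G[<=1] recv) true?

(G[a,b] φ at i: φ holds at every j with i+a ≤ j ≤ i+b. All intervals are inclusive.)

Yes

Check G[<=1] recv at every j in [5,6]:
  j=5: holds on [5,6]
  j=6: holds on [6,7]
All positions satisfy it → formula holds.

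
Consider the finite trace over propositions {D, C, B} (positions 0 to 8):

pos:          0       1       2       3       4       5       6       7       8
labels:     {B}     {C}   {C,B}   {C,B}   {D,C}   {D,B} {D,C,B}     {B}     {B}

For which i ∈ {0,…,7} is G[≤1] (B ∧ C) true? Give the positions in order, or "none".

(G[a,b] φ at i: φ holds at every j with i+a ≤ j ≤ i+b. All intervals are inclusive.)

Evaluate at each i in [0,7]:
  i=0: ✗ (fails at j=0)
  i=1: ✗ (fails at j=1)
  i=2: ✓ (all of [2,3])
  i=3: ✗ (fails at j=4)
  i=4: ✗ (fails at j=4)
  i=5: ✗ (fails at j=5)
  i=6: ✗ (fails at j=7)
  i=7: ✗ (fails at j=7)

2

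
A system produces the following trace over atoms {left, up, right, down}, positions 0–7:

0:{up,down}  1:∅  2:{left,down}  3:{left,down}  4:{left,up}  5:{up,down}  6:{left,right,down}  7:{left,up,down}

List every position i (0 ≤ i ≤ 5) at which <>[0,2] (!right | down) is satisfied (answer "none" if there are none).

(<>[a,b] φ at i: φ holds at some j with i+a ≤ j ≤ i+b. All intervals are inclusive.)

0, 1, 2, 3, 4, 5

Evaluate at each i in [0,5]:
  i=0: ✓ (witness j=0)
  i=1: ✓ (witness j=1)
  i=2: ✓ (witness j=2)
  i=3: ✓ (witness j=3)
  i=4: ✓ (witness j=4)
  i=5: ✓ (witness j=5)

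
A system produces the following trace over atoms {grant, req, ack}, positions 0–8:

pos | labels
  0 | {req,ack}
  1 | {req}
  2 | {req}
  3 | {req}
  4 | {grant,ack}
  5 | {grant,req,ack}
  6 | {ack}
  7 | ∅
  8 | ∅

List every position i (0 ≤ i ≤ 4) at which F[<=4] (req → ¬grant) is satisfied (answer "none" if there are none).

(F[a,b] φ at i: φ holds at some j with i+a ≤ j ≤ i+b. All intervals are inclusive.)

0, 1, 2, 3, 4

Evaluate at each i in [0,4]:
  i=0: ✓ (witness j=0)
  i=1: ✓ (witness j=1)
  i=2: ✓ (witness j=2)
  i=3: ✓ (witness j=3)
  i=4: ✓ (witness j=4)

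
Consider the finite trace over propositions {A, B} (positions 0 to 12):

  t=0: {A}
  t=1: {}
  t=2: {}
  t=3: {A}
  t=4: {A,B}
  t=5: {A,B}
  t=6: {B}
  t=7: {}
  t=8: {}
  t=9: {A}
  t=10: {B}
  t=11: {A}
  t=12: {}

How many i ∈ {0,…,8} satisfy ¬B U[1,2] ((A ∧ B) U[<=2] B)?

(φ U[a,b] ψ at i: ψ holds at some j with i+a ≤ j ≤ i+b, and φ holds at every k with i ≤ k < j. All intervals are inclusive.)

Evaluate at each i in [0,8]:
  i=0: ✗ (no rhs in [1,2])
  i=1: ✗ (no rhs in [2,3])
  i=2: ✓ (rhs at j=4; lhs holds on [2,3])
  i=3: ✓ (rhs at j=4; lhs holds on [3,3])
  i=4: ✗ (lhs fails at k=4 before rhs at j=5)
  i=5: ✗ (lhs fails at k=5 before rhs at j=6)
  i=6: ✗ (no rhs in [7,8])
  i=7: ✗ (no rhs in [8,9])
  i=8: ✓ (rhs at j=10; lhs holds on [8,9])
Positions where it holds: {2, 3, 8} → 3.

3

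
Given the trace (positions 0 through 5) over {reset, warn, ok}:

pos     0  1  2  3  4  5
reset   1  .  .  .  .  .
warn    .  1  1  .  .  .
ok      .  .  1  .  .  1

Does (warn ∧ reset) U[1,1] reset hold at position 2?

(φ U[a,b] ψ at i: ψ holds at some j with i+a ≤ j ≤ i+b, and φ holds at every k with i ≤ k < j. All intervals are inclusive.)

Need some j in [3,3] with reset, and (warn ∧ reset) at every k in [2,j-1].
  j=3: reset false.
No j in the window works → until fails.

Does not hold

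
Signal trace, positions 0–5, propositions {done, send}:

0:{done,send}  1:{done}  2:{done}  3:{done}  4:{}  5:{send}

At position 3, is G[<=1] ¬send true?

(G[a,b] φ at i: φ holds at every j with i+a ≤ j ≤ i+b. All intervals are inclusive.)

Check ¬send at every j in [3,4]:
  j=3: true
  j=4: true
All positions satisfy it → formula holds.

Yes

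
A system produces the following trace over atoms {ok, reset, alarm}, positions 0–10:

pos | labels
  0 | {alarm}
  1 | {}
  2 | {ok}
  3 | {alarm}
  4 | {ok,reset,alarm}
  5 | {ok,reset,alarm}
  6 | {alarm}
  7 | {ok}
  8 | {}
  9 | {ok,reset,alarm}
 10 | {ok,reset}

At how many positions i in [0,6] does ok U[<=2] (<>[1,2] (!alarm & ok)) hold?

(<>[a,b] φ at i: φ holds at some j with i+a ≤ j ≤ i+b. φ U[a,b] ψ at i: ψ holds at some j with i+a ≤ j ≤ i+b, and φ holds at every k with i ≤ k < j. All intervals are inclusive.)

Evaluate at each i in [0,6]:
  i=0: ✓ (rhs at j=0)
  i=1: ✓ (rhs at j=1)
  i=2: ✗ (no rhs in [2,4])
  i=3: ✗ (lhs fails at k=3 before rhs at j=5)
  i=4: ✓ (rhs at j=5; lhs holds on [4,4])
  i=5: ✓ (rhs at j=5)
  i=6: ✓ (rhs at j=6)
Positions where it holds: {0, 1, 4, 5, 6} → 5.

5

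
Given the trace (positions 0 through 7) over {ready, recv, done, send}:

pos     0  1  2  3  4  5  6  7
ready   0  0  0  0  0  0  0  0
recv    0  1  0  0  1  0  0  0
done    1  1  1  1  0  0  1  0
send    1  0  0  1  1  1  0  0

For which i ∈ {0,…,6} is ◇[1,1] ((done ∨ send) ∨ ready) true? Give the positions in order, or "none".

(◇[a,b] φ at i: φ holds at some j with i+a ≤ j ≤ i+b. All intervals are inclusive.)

Evaluate at each i in [0,6]:
  i=0: ✓ (witness j=1)
  i=1: ✓ (witness j=2)
  i=2: ✓ (witness j=3)
  i=3: ✓ (witness j=4)
  i=4: ✓ (witness j=5)
  i=5: ✓ (witness j=6)
  i=6: ✗ (none in [7,7])

0, 1, 2, 3, 4, 5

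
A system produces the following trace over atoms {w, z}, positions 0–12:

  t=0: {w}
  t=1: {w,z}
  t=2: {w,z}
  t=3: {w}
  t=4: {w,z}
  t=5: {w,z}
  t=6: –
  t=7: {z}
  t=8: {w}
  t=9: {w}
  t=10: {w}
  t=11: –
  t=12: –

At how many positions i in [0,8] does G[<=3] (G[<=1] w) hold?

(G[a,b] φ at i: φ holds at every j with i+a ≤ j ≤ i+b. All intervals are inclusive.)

Evaluate at each i in [0,8]:
  i=0: ✓ (all of [0,3])
  i=1: ✓ (all of [1,4])
  i=2: ✗ (fails at j=5)
  i=3: ✗ (fails at j=5)
  i=4: ✗ (fails at j=5)
  i=5: ✗ (fails at j=5)
  i=6: ✗ (fails at j=6)
  i=7: ✗ (fails at j=7)
  i=8: ✗ (fails at j=10)
Positions where it holds: {0, 1} → 2.

2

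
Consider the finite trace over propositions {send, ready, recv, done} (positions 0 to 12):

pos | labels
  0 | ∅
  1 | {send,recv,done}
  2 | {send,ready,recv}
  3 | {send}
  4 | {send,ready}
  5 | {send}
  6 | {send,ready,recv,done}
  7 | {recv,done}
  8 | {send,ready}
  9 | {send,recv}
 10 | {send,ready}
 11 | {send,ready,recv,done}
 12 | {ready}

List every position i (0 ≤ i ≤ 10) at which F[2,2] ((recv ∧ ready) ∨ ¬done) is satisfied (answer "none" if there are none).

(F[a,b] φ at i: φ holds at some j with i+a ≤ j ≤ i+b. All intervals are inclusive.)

Evaluate at each i in [0,10]:
  i=0: ✓ (witness j=2)
  i=1: ✓ (witness j=3)
  i=2: ✓ (witness j=4)
  i=3: ✓ (witness j=5)
  i=4: ✓ (witness j=6)
  i=5: ✗ (none in [7,7])
  i=6: ✓ (witness j=8)
  i=7: ✓ (witness j=9)
  i=8: ✓ (witness j=10)
  i=9: ✓ (witness j=11)
  i=10: ✓ (witness j=12)

0, 1, 2, 3, 4, 6, 7, 8, 9, 10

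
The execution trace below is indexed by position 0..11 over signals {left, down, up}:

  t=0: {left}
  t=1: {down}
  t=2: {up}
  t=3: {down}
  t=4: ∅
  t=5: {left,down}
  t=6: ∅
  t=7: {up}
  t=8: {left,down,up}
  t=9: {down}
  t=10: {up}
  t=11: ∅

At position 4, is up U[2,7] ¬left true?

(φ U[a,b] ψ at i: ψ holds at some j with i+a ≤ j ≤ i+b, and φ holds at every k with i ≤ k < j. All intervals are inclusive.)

Need some j in [6,11] with ¬left, and up at every k in [4,j-1].
  j=6: ¬left holds, but up fails at k=4 → not this j.
  j=7: ¬left holds, but up fails at k=4 → not this j.
  j=8: ¬left false.
  j=9: ¬left holds, but up fails at k=4 → not this j.
  j=10: ¬left holds, but up fails at k=4 → not this j.
  j=11: ¬left holds, but up fails at k=4 → not this j.
No j in the window works → until fails.

Does not hold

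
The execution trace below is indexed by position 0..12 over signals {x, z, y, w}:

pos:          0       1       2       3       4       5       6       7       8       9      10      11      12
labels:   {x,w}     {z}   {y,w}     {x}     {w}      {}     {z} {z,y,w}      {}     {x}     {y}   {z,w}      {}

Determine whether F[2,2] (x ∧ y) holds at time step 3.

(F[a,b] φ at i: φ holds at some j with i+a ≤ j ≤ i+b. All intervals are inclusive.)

False

Check (x ∧ y) at each j in [5,5]:
  j=5: false
No position in the window satisfies it → formula fails.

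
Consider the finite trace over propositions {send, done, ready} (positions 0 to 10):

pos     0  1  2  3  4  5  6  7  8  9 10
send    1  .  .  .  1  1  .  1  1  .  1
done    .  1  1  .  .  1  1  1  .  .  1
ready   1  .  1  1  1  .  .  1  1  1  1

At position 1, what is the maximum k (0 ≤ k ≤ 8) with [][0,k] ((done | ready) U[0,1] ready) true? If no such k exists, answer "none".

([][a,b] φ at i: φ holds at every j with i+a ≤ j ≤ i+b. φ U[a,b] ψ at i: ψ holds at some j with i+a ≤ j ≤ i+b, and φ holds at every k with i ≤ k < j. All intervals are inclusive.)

((done | ready) U[0,1] ready) must hold from j=1 onward; find where it first fails.
  j=1: holds
  j=2: holds
  j=3: holds
  j=4: holds
  j=5: fails
Holds on [1,4], so largest k = 3.

3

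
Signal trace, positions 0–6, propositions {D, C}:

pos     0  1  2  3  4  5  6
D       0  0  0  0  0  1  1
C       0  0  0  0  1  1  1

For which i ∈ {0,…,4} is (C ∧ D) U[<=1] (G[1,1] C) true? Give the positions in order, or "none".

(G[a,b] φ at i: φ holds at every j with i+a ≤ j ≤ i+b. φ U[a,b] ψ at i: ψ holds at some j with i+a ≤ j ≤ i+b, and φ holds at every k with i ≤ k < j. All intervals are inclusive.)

3, 4

Evaluate at each i in [0,4]:
  i=0: ✗ (no rhs in [0,1])
  i=1: ✗ (no rhs in [1,2])
  i=2: ✗ (lhs fails at k=2 before rhs at j=3)
  i=3: ✓ (rhs at j=3)
  i=4: ✓ (rhs at j=4)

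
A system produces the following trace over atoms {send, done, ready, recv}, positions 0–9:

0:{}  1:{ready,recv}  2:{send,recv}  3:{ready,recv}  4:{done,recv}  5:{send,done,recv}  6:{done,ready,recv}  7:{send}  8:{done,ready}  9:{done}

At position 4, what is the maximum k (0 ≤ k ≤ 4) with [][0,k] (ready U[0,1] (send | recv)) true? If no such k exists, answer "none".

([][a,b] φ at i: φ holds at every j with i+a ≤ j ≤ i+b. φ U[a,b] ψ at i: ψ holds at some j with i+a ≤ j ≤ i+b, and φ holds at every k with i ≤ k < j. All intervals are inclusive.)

3

(ready U[0,1] (send | recv)) must hold from j=4 onward; find where it first fails.
  j=4: holds
  j=5: holds
  j=6: holds
  j=7: holds
  j=8: fails
Holds on [4,7], so largest k = 3.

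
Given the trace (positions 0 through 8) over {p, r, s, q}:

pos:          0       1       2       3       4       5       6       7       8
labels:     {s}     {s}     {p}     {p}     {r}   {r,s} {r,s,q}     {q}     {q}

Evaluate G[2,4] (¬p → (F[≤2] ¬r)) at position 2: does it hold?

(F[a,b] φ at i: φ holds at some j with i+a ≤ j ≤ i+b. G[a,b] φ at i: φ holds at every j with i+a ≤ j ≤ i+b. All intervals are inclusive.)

Does not hold

Check (¬p → (F[≤2] ¬r)) at every j in [4,6]:
  j=4: antecedent true; consequent fails (none in [4,6]) → ✗
  j=5: antecedent true; consequent holds (witness at 7) → ✓
  j=6: antecedent true; consequent holds (witness at 7) → ✓
Fails at j=4 → formula fails.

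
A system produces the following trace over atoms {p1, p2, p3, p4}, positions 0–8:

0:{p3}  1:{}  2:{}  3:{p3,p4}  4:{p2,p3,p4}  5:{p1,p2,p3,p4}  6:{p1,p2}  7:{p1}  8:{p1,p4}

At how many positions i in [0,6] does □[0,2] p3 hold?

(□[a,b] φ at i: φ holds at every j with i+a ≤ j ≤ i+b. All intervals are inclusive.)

1

Evaluate at each i in [0,6]:
  i=0: ✗ (fails at j=1)
  i=1: ✗ (fails at j=1)
  i=2: ✗ (fails at j=2)
  i=3: ✓ (all of [3,5])
  i=4: ✗ (fails at j=6)
  i=5: ✗ (fails at j=6)
  i=6: ✗ (fails at j=6)
Positions where it holds: {3} → 1.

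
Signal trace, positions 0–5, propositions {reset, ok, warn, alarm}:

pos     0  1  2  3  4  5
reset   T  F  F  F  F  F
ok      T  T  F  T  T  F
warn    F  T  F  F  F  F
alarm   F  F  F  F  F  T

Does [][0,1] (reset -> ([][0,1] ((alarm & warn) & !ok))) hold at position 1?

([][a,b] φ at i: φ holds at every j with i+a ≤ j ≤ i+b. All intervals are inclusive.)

True

Check (reset -> ([][0,1] ((alarm & warn) & !ok))) at every j in [1,2]:
  j=1: antecedent false → ✓
  j=2: antecedent false → ✓
All positions satisfy it → formula holds.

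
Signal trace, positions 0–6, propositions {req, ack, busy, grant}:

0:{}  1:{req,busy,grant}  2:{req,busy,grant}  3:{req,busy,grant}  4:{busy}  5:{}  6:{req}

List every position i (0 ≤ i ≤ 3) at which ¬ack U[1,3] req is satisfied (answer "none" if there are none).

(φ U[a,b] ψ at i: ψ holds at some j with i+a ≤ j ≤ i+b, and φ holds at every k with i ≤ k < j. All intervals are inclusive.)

Evaluate at each i in [0,3]:
  i=0: ✓ (rhs at j=1; lhs holds on [0,0])
  i=1: ✓ (rhs at j=2; lhs holds on [1,1])
  i=2: ✓ (rhs at j=3; lhs holds on [2,2])
  i=3: ✓ (rhs at j=6; lhs holds on [3,5])

0, 1, 2, 3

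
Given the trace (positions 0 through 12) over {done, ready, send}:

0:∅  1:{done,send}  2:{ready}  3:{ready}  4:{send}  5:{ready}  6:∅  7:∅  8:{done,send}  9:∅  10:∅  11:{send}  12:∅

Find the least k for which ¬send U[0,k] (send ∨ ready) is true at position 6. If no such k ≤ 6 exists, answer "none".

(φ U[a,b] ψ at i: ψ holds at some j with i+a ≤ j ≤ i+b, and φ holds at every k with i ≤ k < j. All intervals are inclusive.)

2

Need earliest j ≥ 6 with (send ∨ ready), and ¬send at every k in [6,j-1].
  j=6: rhs fails.
  j=7: rhs fails.
  j=8: rhs holds; lhs holds on [6,7]. k = 2.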